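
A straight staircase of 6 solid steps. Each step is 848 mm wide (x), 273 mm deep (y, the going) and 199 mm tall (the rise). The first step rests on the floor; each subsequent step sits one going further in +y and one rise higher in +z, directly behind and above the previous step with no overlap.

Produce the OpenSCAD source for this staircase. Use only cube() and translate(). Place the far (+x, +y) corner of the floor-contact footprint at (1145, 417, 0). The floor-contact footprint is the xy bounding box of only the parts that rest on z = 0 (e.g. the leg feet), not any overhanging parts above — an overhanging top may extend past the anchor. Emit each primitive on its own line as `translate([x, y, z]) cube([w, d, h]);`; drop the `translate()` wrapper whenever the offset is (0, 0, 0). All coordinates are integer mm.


translate([297, 144, 0]) cube([848, 273, 199]);
translate([297, 417, 199]) cube([848, 273, 199]);
translate([297, 690, 398]) cube([848, 273, 199]);
translate([297, 963, 597]) cube([848, 273, 199]);
translate([297, 1236, 796]) cube([848, 273, 199]);
translate([297, 1509, 995]) cube([848, 273, 199]);


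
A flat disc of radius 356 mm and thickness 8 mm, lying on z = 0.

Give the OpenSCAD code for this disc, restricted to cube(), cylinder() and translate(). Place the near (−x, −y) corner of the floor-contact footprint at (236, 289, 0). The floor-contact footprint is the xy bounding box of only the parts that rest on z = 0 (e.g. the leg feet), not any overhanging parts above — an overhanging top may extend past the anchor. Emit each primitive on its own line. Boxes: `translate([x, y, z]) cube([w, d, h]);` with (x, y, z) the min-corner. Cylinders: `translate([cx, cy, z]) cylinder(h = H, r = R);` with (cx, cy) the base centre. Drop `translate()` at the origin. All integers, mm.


translate([592, 645, 0]) cylinder(h = 8, r = 356);


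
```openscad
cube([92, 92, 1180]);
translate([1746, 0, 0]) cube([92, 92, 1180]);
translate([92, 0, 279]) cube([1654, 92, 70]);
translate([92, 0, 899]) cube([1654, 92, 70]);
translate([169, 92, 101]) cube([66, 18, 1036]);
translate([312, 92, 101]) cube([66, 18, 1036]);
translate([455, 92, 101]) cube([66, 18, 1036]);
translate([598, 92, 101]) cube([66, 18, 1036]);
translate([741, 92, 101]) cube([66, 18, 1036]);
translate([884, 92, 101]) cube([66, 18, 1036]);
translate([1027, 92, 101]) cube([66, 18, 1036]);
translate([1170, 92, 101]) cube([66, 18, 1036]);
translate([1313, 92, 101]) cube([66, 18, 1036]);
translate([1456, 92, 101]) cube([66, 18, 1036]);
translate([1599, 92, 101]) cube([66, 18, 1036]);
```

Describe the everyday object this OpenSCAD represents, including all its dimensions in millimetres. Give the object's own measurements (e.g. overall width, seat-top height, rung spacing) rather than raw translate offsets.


A fence section. Two 92×92 mm posts, 1180 mm tall, stand on the floor with a clear span of 1654 mm between their inner faces. Two horizontal rails of 92×70 mm section span the gap between the posts with their undersides at z = 279 mm and z = 899 mm, flush with the posts' −y face. 11 pickets, each 66 mm wide, 18 mm thick and 1036 mm tall, are fixed to the +y face of the rails with their bottoms at z = 101 mm, spaced across the span with a 77 mm gap after the −x post and between neighbouring pickets, with 81 mm left before the +x post.


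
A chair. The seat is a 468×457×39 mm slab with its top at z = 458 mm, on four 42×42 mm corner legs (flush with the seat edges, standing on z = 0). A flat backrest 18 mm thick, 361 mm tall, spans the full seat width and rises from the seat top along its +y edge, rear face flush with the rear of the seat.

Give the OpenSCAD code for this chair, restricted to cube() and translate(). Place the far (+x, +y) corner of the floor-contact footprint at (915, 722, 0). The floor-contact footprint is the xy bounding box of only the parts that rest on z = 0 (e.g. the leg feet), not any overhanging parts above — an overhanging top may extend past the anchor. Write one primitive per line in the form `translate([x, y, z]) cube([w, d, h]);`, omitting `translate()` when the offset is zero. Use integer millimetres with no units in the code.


translate([447, 265, 419]) cube([468, 457, 39]);
translate([447, 265, 0]) cube([42, 42, 419]);
translate([873, 265, 0]) cube([42, 42, 419]);
translate([447, 680, 0]) cube([42, 42, 419]);
translate([873, 680, 0]) cube([42, 42, 419]);
translate([447, 704, 458]) cube([468, 18, 361]);


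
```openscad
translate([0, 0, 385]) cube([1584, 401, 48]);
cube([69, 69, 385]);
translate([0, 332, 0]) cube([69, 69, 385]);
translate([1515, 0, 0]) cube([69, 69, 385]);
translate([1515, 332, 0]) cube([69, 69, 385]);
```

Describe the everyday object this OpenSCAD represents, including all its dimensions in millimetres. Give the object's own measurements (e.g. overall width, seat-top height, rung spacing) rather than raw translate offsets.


A long wooden bench with a 1584 mm (x) × 401 mm (y) seat, 48 mm thick, its top surface 433 mm above the floor. Four 69 mm square legs at the seat corners, flush with the edges, run from z = 0 to the seat underside.


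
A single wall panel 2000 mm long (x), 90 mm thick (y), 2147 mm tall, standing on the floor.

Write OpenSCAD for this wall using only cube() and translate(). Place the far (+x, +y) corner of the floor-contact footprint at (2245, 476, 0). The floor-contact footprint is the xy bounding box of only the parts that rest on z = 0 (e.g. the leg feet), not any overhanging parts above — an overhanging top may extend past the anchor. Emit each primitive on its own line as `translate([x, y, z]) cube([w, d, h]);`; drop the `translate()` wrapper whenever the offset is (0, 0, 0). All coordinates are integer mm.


translate([245, 386, 0]) cube([2000, 90, 2147]);


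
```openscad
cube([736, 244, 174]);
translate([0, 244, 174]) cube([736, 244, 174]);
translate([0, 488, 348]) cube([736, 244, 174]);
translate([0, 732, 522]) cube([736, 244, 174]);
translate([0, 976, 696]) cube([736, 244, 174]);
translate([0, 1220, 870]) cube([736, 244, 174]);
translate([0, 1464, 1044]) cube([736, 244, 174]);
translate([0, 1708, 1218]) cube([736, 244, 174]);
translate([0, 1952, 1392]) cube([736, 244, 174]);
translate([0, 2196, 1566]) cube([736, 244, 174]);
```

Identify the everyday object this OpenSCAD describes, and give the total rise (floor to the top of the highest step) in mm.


A staircase. The total rise is 1740 mm.

10 identical blocks, each offset up and back from the previous — a staircase. Each step is 174 mm tall and there are 10 of them, so the total rise is 10 × 174 = 1740 mm.


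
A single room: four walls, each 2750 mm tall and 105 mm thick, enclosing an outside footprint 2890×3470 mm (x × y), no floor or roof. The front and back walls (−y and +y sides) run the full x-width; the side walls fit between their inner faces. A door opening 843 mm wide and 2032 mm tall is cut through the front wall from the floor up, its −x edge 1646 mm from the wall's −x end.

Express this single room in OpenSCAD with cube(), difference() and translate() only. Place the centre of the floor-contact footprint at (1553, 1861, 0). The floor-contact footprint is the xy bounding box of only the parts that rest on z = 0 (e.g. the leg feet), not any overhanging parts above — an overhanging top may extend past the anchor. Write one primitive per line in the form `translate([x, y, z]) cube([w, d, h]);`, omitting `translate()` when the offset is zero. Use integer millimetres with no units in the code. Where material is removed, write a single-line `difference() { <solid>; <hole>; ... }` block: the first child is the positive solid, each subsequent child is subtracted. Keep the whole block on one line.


difference() { translate([108, 126, 0]) cube([2890, 105, 2750]); translate([1754, 126, 0]) cube([843, 105, 2032]); }
translate([108, 3491, 0]) cube([2890, 105, 2750]);
translate([108, 231, 0]) cube([105, 3260, 2750]);
translate([2893, 231, 0]) cube([105, 3260, 2750]);


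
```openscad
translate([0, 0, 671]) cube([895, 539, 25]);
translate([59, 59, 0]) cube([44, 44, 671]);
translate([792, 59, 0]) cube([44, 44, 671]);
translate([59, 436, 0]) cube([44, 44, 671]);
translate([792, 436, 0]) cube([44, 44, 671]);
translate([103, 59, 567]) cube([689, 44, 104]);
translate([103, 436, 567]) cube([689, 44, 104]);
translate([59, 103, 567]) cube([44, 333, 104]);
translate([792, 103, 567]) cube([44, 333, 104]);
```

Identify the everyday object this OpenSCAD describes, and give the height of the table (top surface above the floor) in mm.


A table. The table height is 696 mm.

A 895×539×25 slab sits at z = 671 on four 44 mm square posts — a table. The top surface is at 671 + 25 = 696 mm.


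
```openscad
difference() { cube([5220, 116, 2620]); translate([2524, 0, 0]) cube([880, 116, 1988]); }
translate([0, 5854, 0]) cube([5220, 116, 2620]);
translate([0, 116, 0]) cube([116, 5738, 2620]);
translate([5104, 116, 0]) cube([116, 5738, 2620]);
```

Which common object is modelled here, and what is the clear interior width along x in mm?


A single room. The interior width is 4988 mm.

Four walls enclosing a rectangle with a door in the front wall — a room. Outside width 5220 minus two 116 mm walls gives 4988 mm.


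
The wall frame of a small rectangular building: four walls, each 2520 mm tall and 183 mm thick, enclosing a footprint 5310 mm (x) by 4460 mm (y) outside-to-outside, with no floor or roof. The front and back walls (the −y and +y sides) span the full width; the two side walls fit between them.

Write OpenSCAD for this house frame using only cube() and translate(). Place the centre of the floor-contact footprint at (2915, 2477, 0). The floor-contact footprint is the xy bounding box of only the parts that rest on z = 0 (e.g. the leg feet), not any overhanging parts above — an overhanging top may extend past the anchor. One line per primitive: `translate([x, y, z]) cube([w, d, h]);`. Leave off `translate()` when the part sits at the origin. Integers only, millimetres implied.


translate([260, 247, 0]) cube([5310, 183, 2520]);
translate([260, 4524, 0]) cube([5310, 183, 2520]);
translate([260, 430, 0]) cube([183, 4094, 2520]);
translate([5387, 430, 0]) cube([183, 4094, 2520]);


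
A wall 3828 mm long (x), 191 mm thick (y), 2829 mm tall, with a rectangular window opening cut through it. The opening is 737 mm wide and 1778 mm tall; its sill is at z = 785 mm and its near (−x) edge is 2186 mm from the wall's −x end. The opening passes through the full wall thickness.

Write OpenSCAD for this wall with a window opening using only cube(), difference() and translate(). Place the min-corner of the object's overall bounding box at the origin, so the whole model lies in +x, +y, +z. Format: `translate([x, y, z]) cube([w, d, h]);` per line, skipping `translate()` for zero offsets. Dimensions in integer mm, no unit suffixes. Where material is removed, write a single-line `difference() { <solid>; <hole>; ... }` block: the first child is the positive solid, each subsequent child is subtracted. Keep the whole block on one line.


difference() { cube([3828, 191, 2829]); translate([2186, 0, 785]) cube([737, 191, 1778]); }


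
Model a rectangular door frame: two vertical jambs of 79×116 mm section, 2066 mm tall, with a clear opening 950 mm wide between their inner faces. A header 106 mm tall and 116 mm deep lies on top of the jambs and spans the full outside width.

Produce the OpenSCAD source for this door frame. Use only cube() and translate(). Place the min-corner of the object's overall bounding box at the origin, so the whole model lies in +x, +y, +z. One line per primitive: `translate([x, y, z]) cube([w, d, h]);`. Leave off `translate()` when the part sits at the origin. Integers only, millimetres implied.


cube([79, 116, 2066]);
translate([1029, 0, 0]) cube([79, 116, 2066]);
translate([0, 0, 2066]) cube([1108, 116, 106]);


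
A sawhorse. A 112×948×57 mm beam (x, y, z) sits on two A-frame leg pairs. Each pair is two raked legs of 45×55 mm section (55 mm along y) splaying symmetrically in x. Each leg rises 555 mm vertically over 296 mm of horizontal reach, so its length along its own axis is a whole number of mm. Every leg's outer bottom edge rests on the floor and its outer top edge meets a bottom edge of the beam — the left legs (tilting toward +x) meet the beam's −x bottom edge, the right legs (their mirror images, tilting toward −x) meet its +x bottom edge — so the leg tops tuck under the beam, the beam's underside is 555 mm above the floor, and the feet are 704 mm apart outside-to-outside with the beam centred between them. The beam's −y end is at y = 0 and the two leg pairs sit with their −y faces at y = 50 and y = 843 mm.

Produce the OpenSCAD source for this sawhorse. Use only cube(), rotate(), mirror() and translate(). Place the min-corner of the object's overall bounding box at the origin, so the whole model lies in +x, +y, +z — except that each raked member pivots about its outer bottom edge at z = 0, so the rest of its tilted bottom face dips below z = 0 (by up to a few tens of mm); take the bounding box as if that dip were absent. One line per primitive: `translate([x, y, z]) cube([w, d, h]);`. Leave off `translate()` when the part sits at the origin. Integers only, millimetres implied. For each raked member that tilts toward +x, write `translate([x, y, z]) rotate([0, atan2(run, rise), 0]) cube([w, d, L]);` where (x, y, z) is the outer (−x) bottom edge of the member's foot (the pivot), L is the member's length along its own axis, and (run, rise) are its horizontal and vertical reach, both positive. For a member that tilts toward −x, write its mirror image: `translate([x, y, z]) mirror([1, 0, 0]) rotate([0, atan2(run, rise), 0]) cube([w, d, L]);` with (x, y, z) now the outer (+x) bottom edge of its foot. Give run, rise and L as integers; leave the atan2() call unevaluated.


translate([296, 0, 555]) cube([112, 948, 57]);
translate([0, 50, 0]) rotate([0, atan2(296, 555), 0]) cube([45, 55, 629]);
translate([704, 50, 0]) mirror([1, 0, 0]) rotate([0, atan2(296, 555), 0]) cube([45, 55, 629]);
translate([0, 843, 0]) rotate([0, atan2(296, 555), 0]) cube([45, 55, 629]);
translate([704, 843, 0]) mirror([1, 0, 0]) rotate([0, atan2(296, 555), 0]) cube([45, 55, 629]);


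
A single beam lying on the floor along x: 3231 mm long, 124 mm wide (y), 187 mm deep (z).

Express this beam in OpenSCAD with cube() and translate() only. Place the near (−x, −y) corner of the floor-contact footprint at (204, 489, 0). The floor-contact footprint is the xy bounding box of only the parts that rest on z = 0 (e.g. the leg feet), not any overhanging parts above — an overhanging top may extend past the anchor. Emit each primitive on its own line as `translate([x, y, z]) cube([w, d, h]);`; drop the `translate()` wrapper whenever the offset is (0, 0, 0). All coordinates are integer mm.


translate([204, 489, 0]) cube([3231, 124, 187]);


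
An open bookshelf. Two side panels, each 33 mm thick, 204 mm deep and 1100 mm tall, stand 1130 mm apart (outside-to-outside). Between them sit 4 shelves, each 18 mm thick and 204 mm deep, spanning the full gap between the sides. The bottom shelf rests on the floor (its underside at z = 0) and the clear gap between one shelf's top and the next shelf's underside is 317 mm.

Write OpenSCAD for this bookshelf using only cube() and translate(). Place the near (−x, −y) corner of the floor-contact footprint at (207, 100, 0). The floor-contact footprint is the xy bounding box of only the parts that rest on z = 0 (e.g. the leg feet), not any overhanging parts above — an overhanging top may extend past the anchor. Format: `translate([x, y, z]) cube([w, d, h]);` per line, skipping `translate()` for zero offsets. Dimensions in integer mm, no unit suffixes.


translate([207, 100, 0]) cube([33, 204, 1100]);
translate([1304, 100, 0]) cube([33, 204, 1100]);
translate([240, 100, 0]) cube([1064, 204, 18]);
translate([240, 100, 335]) cube([1064, 204, 18]);
translate([240, 100, 670]) cube([1064, 204, 18]);
translate([240, 100, 1005]) cube([1064, 204, 18]);


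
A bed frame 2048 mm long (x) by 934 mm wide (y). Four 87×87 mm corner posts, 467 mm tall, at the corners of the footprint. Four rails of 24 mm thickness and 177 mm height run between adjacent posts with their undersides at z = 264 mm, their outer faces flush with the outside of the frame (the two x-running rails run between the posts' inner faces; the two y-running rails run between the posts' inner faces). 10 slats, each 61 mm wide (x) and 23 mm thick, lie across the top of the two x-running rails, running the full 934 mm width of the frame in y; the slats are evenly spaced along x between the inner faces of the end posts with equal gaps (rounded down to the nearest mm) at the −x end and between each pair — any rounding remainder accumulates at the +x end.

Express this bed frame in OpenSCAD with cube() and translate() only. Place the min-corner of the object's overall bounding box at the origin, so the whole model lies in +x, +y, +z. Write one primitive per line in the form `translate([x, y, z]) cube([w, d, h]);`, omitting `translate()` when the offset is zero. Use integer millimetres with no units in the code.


cube([87, 87, 467]);
translate([0, 847, 0]) cube([87, 87, 467]);
translate([1961, 0, 0]) cube([87, 87, 467]);
translate([1961, 847, 0]) cube([87, 87, 467]);
translate([87, 0, 264]) cube([1874, 24, 177]);
translate([87, 910, 264]) cube([1874, 24, 177]);
translate([0, 87, 264]) cube([24, 760, 177]);
translate([2024, 87, 264]) cube([24, 760, 177]);
translate([201, 0, 441]) cube([61, 934, 23]);
translate([376, 0, 441]) cube([61, 934, 23]);
translate([551, 0, 441]) cube([61, 934, 23]);
translate([726, 0, 441]) cube([61, 934, 23]);
translate([901, 0, 441]) cube([61, 934, 23]);
translate([1076, 0, 441]) cube([61, 934, 23]);
translate([1251, 0, 441]) cube([61, 934, 23]);
translate([1426, 0, 441]) cube([61, 934, 23]);
translate([1601, 0, 441]) cube([61, 934, 23]);
translate([1776, 0, 441]) cube([61, 934, 23]);


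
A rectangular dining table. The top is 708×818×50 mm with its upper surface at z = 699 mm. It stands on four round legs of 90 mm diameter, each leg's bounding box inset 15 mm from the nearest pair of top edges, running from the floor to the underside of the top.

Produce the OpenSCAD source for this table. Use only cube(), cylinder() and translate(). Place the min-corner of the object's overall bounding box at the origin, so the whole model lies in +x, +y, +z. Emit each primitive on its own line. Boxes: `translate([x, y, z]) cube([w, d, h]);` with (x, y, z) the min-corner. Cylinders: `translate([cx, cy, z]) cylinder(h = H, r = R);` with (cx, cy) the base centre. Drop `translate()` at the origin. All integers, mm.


translate([0, 0, 649]) cube([708, 818, 50]);
translate([60, 60, 0]) cylinder(h = 649, r = 45);
translate([648, 60, 0]) cylinder(h = 649, r = 45);
translate([60, 758, 0]) cylinder(h = 649, r = 45);
translate([648, 758, 0]) cylinder(h = 649, r = 45);


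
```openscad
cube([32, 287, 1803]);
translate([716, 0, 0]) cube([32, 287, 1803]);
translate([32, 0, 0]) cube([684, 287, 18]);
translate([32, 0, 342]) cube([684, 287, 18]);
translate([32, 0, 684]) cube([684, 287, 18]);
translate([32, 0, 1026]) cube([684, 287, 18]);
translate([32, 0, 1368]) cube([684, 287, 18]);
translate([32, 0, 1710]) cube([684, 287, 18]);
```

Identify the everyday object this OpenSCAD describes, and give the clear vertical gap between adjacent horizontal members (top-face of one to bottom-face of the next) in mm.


A bookshelf. The clear shelf gap is 324 mm.

Two tall side panels with 6 horizontal boards between them — a bookshelf. The first two shelf undersides are at z = 0 and z = 342; with shelf thickness 18, the clear gap is 342 − 0 − 18 = 324 mm.


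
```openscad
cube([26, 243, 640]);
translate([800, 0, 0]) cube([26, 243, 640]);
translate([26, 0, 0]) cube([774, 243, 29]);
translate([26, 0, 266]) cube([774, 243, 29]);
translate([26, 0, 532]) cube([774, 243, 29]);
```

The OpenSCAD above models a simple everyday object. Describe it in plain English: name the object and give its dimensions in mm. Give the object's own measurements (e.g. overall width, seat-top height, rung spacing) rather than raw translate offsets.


An open bookshelf. Two side panels, each 26 mm thick, 243 mm deep and 640 mm tall, stand 826 mm apart (outside-to-outside). Between them sit 3 shelves, each 29 mm thick and 243 mm deep, spanning the full gap between the sides. The bottom shelf rests on the floor (its underside at z = 0) and the clear gap between one shelf's top and the next shelf's underside is 237 mm.


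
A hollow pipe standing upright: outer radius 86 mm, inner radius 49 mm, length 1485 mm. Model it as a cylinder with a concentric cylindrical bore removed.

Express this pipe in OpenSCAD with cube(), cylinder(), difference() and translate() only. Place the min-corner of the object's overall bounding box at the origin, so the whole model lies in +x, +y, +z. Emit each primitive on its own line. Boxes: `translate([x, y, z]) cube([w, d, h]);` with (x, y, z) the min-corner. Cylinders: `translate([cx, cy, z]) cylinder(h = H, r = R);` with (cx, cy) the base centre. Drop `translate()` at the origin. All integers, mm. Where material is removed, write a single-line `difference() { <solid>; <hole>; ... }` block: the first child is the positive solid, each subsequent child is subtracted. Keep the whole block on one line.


difference() { translate([86, 86, 0]) cylinder(h = 1485, r = 86); translate([86, 86, 0]) cylinder(h = 1485, r = 49); }


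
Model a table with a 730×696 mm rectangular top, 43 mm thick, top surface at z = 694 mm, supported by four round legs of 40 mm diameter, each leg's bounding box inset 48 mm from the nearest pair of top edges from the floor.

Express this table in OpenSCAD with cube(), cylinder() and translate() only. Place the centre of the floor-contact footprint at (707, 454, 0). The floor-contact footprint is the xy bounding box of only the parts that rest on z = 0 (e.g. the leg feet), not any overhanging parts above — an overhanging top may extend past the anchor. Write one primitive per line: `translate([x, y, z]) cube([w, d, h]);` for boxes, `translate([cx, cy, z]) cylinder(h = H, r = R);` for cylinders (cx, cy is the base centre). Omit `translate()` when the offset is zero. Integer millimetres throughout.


translate([342, 106, 651]) cube([730, 696, 43]);
translate([410, 174, 0]) cylinder(h = 651, r = 20);
translate([1004, 174, 0]) cylinder(h = 651, r = 20);
translate([410, 734, 0]) cylinder(h = 651, r = 20);
translate([1004, 734, 0]) cylinder(h = 651, r = 20);


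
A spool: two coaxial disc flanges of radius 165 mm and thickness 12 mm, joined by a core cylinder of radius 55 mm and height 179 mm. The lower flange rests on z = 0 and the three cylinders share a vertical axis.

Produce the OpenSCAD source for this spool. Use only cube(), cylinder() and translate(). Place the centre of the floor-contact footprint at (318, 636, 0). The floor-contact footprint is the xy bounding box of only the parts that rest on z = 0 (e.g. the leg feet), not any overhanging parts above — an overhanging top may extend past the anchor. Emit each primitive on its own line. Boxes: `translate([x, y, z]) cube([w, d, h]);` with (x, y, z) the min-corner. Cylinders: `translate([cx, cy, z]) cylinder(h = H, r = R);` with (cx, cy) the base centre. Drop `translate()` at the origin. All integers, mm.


translate([318, 636, 0]) cylinder(h = 12, r = 165);
translate([318, 636, 12]) cylinder(h = 179, r = 55);
translate([318, 636, 191]) cylinder(h = 12, r = 165);


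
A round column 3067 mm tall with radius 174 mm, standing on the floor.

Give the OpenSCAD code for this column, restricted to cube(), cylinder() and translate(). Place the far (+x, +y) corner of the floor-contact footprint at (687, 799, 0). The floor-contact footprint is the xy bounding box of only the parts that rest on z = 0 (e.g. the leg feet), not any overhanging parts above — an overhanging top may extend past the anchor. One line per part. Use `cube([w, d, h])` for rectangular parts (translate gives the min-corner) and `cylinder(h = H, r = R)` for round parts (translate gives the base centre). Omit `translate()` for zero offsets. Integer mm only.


translate([513, 625, 0]) cylinder(h = 3067, r = 174);


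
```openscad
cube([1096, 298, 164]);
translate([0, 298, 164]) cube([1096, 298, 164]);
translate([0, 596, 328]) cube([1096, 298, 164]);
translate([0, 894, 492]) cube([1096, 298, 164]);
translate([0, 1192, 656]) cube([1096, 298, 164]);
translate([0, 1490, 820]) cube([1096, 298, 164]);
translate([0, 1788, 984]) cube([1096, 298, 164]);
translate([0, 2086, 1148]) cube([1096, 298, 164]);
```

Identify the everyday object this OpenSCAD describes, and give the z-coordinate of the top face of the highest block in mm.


A staircase. The total rise is 1312 mm.

8 identical blocks, each offset up and back from the previous — a staircase. Each step is 164 mm tall and there are 8 of them, so the total rise is 8 × 164 = 1312 mm.


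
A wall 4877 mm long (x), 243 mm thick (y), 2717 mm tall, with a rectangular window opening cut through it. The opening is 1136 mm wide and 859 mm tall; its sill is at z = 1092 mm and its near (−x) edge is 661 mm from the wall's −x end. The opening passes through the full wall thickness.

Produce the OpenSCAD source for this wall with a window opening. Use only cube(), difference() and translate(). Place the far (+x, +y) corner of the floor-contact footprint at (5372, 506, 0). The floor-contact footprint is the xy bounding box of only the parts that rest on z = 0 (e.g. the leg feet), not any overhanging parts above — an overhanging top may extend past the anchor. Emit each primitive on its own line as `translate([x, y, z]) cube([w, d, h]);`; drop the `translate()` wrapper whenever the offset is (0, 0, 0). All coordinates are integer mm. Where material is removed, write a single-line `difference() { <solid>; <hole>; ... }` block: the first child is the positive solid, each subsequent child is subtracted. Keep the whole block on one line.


difference() { translate([495, 263, 0]) cube([4877, 243, 2717]); translate([1156, 263, 1092]) cube([1136, 243, 859]); }


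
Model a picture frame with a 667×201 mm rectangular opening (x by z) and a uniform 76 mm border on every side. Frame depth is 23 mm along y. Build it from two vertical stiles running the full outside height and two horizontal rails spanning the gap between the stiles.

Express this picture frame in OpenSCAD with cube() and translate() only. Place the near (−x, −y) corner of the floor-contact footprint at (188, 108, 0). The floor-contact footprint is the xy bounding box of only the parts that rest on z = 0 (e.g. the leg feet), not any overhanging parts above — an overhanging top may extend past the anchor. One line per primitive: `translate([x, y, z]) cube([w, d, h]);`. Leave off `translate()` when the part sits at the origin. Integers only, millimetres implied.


translate([188, 108, 0]) cube([76, 23, 353]);
translate([931, 108, 0]) cube([76, 23, 353]);
translate([264, 108, 0]) cube([667, 23, 76]);
translate([264, 108, 277]) cube([667, 23, 76]);


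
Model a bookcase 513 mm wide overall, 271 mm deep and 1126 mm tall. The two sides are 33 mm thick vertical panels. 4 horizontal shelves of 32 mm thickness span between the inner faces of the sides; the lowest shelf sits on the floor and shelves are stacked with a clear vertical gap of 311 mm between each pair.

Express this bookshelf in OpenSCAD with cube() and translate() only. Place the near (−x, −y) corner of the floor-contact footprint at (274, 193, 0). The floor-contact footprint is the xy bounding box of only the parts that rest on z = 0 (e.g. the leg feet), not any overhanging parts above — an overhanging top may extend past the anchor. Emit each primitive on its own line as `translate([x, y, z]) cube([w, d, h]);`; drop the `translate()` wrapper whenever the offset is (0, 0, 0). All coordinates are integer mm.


translate([274, 193, 0]) cube([33, 271, 1126]);
translate([754, 193, 0]) cube([33, 271, 1126]);
translate([307, 193, 0]) cube([447, 271, 32]);
translate([307, 193, 343]) cube([447, 271, 32]);
translate([307, 193, 686]) cube([447, 271, 32]);
translate([307, 193, 1029]) cube([447, 271, 32]);


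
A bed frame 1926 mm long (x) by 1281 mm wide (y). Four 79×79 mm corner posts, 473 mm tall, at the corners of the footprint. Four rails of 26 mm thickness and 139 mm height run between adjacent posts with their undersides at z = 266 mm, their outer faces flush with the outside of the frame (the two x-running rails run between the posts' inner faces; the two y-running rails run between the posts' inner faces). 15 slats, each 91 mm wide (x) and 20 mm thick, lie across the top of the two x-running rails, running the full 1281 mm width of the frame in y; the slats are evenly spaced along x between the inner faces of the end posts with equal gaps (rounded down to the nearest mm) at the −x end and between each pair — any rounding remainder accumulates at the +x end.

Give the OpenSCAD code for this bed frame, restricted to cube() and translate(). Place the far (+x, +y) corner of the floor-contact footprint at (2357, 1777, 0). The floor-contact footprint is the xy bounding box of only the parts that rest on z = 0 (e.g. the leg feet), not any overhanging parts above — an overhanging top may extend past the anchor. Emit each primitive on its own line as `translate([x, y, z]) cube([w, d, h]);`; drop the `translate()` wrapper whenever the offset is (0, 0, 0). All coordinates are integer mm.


// slat z = rail_z + rail_h = 266 + 139 = 405
// slat gap = ⌊(1768 − 15·91) / 16⌋ = 25
translate([431, 496, 0]) cube([79, 79, 473]);
translate([431, 1698, 0]) cube([79, 79, 473]);
translate([2278, 496, 0]) cube([79, 79, 473]);
translate([2278, 1698, 0]) cube([79, 79, 473]);
translate([510, 496, 266]) cube([1768, 26, 139]);
translate([510, 1751, 266]) cube([1768, 26, 139]);
translate([431, 575, 266]) cube([26, 1123, 139]);
translate([2331, 575, 266]) cube([26, 1123, 139]);
translate([535, 496, 405]) cube([91, 1281, 20]);
translate([651, 496, 405]) cube([91, 1281, 20]);
translate([767, 496, 405]) cube([91, 1281, 20]);
translate([883, 496, 405]) cube([91, 1281, 20]);
translate([999, 496, 405]) cube([91, 1281, 20]);
translate([1115, 496, 405]) cube([91, 1281, 20]);
translate([1231, 496, 405]) cube([91, 1281, 20]);
translate([1347, 496, 405]) cube([91, 1281, 20]);
translate([1463, 496, 405]) cube([91, 1281, 20]);
translate([1579, 496, 405]) cube([91, 1281, 20]);
translate([1695, 496, 405]) cube([91, 1281, 20]);
translate([1811, 496, 405]) cube([91, 1281, 20]);
translate([1927, 496, 405]) cube([91, 1281, 20]);
translate([2043, 496, 405]) cube([91, 1281, 20]);
translate([2159, 496, 405]) cube([91, 1281, 20]);


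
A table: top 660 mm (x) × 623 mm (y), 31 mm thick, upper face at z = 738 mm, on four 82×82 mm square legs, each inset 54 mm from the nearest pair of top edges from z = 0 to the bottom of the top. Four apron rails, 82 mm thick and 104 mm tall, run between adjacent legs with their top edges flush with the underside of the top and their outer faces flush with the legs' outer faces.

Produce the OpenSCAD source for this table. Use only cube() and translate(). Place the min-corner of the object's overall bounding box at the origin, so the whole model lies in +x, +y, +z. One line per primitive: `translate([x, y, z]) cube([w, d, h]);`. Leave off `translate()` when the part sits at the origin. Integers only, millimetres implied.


translate([0, 0, 707]) cube([660, 623, 31]);
translate([54, 54, 0]) cube([82, 82, 707]);
translate([524, 54, 0]) cube([82, 82, 707]);
translate([54, 487, 0]) cube([82, 82, 707]);
translate([524, 487, 0]) cube([82, 82, 707]);
translate([136, 54, 603]) cube([388, 82, 104]);
translate([136, 487, 603]) cube([388, 82, 104]);
translate([54, 136, 603]) cube([82, 351, 104]);
translate([524, 136, 603]) cube([82, 351, 104]);


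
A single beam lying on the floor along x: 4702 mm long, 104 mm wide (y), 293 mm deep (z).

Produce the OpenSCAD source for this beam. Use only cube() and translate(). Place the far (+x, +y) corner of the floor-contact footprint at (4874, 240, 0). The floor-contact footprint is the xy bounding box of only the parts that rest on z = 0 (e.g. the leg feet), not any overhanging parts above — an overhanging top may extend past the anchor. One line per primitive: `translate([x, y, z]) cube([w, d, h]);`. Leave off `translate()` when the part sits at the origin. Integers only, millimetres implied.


translate([172, 136, 0]) cube([4702, 104, 293]);


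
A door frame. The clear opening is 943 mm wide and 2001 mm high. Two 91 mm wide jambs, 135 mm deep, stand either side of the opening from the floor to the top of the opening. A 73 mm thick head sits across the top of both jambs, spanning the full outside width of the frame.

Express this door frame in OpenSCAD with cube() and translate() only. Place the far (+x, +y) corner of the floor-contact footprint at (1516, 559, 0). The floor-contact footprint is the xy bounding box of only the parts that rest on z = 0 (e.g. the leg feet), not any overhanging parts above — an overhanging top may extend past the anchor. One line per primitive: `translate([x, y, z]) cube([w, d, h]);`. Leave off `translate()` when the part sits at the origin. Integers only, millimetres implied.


translate([391, 424, 0]) cube([91, 135, 2001]);
translate([1425, 424, 0]) cube([91, 135, 2001]);
translate([391, 424, 2001]) cube([1125, 135, 73]);


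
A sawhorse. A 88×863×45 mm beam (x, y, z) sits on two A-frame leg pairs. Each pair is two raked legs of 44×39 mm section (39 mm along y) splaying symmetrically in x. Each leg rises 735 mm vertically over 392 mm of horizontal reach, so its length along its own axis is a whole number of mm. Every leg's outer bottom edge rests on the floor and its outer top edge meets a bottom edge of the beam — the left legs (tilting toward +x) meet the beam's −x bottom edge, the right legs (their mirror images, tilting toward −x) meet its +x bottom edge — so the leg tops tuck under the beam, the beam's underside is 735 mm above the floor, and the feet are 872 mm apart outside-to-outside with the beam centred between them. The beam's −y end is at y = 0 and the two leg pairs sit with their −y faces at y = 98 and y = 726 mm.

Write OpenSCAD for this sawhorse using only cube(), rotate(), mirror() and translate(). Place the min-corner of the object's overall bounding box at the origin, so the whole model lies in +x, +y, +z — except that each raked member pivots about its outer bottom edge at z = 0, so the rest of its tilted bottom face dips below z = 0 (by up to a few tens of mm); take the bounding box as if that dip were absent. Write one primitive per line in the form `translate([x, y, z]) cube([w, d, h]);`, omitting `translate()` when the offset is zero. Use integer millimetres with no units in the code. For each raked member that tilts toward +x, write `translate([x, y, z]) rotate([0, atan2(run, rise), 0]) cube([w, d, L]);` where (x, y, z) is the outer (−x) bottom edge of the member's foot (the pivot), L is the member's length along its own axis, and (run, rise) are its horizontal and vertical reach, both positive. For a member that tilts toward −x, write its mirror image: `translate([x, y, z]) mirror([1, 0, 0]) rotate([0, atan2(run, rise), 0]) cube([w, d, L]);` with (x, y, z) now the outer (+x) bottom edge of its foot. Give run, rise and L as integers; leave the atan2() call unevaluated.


// leg length = √(392² + 735²) = 833
// right-leg outer foot x = 2·392 + 88 = 872
// beam min-corner = (392, 0, 735)
translate([392, 0, 735]) cube([88, 863, 45]);
translate([0, 98, 0]) rotate([0, atan2(392, 735), 0]) cube([44, 39, 833]);
translate([872, 98, 0]) mirror([1, 0, 0]) rotate([0, atan2(392, 735), 0]) cube([44, 39, 833]);
translate([0, 726, 0]) rotate([0, atan2(392, 735), 0]) cube([44, 39, 833]);
translate([872, 726, 0]) mirror([1, 0, 0]) rotate([0, atan2(392, 735), 0]) cube([44, 39, 833]);


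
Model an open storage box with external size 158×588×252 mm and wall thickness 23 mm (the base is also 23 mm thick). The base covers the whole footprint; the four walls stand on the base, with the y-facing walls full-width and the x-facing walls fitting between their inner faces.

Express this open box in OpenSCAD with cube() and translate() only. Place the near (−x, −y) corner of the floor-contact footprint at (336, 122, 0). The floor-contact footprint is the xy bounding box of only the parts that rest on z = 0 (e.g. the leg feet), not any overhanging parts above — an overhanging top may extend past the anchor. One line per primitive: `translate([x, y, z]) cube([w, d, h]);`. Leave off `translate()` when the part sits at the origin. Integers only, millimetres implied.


translate([336, 122, 0]) cube([158, 588, 23]);
translate([336, 122, 23]) cube([158, 23, 229]);
translate([336, 687, 23]) cube([158, 23, 229]);
translate([336, 145, 23]) cube([23, 542, 229]);
translate([471, 145, 23]) cube([23, 542, 229]);


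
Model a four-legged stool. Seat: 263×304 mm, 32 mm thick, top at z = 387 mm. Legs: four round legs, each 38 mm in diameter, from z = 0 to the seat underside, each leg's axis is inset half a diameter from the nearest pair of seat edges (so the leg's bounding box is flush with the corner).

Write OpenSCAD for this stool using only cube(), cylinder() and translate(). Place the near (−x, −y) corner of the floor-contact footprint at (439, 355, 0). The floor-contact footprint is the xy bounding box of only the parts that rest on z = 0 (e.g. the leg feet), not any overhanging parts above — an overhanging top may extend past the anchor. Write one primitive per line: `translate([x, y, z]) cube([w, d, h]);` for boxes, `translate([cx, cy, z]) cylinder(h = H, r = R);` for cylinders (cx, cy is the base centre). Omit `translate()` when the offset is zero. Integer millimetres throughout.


translate([439, 355, 355]) cube([263, 304, 32]);
translate([458, 374, 0]) cylinder(h = 355, r = 19);
translate([683, 374, 0]) cylinder(h = 355, r = 19);
translate([458, 640, 0]) cylinder(h = 355, r = 19);
translate([683, 640, 0]) cylinder(h = 355, r = 19);


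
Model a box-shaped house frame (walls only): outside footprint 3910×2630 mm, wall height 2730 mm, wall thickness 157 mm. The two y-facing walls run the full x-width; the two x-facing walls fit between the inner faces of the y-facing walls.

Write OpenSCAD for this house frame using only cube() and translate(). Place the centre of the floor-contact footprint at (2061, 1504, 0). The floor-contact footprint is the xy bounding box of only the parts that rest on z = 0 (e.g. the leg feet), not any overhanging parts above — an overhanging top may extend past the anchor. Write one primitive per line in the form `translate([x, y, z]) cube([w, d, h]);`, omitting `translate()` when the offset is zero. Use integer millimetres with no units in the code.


translate([106, 189, 0]) cube([3910, 157, 2730]);
translate([106, 2662, 0]) cube([3910, 157, 2730]);
translate([106, 346, 0]) cube([157, 2316, 2730]);
translate([3859, 346, 0]) cube([157, 2316, 2730]);


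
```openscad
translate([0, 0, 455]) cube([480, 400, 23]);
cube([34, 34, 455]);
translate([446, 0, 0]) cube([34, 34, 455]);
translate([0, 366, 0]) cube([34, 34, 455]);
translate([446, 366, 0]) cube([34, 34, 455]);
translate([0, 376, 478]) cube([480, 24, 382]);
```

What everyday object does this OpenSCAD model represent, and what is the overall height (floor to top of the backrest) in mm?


A chair. The overall height is 860 mm.

A slab on four corner posts with a tall panel at the back — a chair. The seat slab sits at z = 455 with thickness 23, and the 382 mm backrest starts at the seat top, so the overall height is 455 + 23 + 382 = 860 mm.


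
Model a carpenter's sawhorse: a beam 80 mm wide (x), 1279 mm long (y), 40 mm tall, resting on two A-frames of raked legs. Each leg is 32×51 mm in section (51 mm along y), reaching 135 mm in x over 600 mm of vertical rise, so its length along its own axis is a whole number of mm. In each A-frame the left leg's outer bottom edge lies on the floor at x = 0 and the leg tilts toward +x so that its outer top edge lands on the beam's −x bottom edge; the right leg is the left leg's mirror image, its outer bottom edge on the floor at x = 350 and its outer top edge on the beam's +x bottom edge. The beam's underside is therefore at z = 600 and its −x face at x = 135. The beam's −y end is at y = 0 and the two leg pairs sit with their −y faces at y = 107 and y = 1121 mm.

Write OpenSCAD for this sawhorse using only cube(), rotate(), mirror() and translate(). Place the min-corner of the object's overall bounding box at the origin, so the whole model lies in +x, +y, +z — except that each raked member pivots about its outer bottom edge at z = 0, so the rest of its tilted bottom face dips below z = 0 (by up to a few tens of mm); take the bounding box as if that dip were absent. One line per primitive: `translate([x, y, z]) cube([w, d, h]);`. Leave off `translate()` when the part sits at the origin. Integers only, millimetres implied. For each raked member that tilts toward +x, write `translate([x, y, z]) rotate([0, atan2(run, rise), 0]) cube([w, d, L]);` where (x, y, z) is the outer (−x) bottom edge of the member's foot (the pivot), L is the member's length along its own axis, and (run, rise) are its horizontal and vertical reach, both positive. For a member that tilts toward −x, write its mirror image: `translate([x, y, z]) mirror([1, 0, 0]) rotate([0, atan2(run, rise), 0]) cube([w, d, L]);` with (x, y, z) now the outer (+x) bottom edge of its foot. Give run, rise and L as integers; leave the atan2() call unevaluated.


translate([135, 0, 600]) cube([80, 1279, 40]);
translate([0, 107, 0]) rotate([0, atan2(135, 600), 0]) cube([32, 51, 615]);
translate([350, 107, 0]) mirror([1, 0, 0]) rotate([0, atan2(135, 600), 0]) cube([32, 51, 615]);
translate([0, 1121, 0]) rotate([0, atan2(135, 600), 0]) cube([32, 51, 615]);
translate([350, 1121, 0]) mirror([1, 0, 0]) rotate([0, atan2(135, 600), 0]) cube([32, 51, 615]);
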